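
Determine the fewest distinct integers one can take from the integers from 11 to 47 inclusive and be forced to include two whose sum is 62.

22

Two chosen integers sum to 62 exactly when both halves of some pair {x, 62−x} with 15 ≤ x ≤ 62−x ≤ 47 are chosen — 16 such pairs.
The remaining 5 elements (those with no distinct partner in range) can never complete a 62-sum, so the worst case takes all of them and one from each pair: 5 + 16 = 21.
Pigeonhole: the 22nd integer has to be the second member of some pair, so 21 + 1 = 22.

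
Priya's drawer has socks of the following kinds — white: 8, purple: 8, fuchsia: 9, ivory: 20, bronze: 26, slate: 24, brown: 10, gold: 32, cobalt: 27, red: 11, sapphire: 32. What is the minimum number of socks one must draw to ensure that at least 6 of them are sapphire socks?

In the worst case for collecting sapphire socks, every non-sapphire sock comes out first.
There are 8 + 8 + 9 + 20 + 26 + 24 + 10 + 32 + 27 + 11 = 175 non-sapphire socks altogether.
After those, each further sock must be sapphire, so 175 + 6 = 181 draws guarantee 6 sapphire socks.

181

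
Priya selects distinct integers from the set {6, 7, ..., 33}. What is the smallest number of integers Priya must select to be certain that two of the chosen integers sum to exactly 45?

A set avoiding the sum 45 can contain at most one of each pair {x, 45−x}, plus the 6 elements whose complement lies outside the range.
The integers 6, …, 22 (17 of them) are such a set: any two sum to at least 6+7 = 13 and at most 21+22 = 43 < 45.
Any 18th integer completes one of the 11 pairs, so 18 choices force a sum of 45.

18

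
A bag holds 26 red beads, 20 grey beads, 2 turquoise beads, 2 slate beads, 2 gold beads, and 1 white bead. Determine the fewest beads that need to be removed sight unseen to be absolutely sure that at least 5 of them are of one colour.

Put each drawn bead into a box by colour. The largest draw with every box below 5 takes min(count, 4) from each colour; colours with fewer than 4 contribute all they have.
Σ min(cᵢ, 4) = 4 + 4 + 2 + 2 + 2 + 1 = 15.
Draw number 15 + 1 = 16 must push one box to 5.

16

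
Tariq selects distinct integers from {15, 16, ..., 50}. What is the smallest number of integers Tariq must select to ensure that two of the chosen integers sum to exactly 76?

Two chosen integers sum to 76 exactly when both halves of some pair {x, 76−x} with 26 ≤ x ≤ 76−x ≤ 50 are chosen — 12 such pairs.
The remaining 12 elements (those with no distinct partner in range) can never complete a 76-sum, so the worst case takes all of them and one from each pair: 12 + 12 = 24.
The 25th integer has to be the second member of some pair, so 24 + 1 = 25.

25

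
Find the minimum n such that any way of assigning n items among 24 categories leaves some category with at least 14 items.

313

With 312 items one could put exactly 13 in each of the 24 categories, and no category would reach 14.
By the pigeonhole principle, one more item must land in a category that already has 13, giving it 14.
So 24 × 13 + 1 = 313 items are required.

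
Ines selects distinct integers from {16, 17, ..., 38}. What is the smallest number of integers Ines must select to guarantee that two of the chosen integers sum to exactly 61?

A set avoiding the sum 61 can contain at most one of each pair {x, 61−x}, plus the 7 elements whose complement lies outside the range.
The integers 16, …, 30 (15 of them) are such a set: any two sum to at least 16+17 = 33 and at most 29+30 = 59 < 61.
Any 16th integer completes one of the 8 pairs, so 16 choices force a sum of 61.

16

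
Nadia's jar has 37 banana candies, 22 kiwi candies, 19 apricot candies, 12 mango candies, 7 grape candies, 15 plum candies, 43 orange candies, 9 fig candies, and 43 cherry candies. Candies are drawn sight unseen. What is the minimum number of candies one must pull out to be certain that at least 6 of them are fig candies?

204

In the worst case for collecting fig candies, every non-fig candy comes out first.
There are 37 + 22 + 19 + 12 + 7 + 15 + 43 + 43 = 198 non-fig candies altogether.
After those, each further candy must be fig, so 198 + 6 = 204 draws guarantee 6 fig candies.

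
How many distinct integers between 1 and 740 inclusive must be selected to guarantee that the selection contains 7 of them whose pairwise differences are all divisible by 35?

211

Integers whose pairwise differences are multiples of 35 are exactly those sharing a remainder mod 35. By the pigeonhole principle, the 35 residue classes mod 35 are the pigeonholes.
With 210 integers one could put 6 in each residue class and have no class reach 7.
The 211th integer pushes some class to 7, so 35·6 + 1 = 211.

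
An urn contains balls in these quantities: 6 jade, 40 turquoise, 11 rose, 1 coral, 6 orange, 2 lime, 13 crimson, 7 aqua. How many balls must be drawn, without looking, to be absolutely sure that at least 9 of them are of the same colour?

47

Put each drawn ball into a box by colour. The largest draw with every box below 9 takes min(count, 8) from each colour; colours with fewer than 8 contribute all they have.
Σ min(cᵢ, 8) = 6 + 8 + 8 + 1 + 6 + 2 + 8 + 7 = 46.
Draw number 46 + 1 = 47 must push one box to 9.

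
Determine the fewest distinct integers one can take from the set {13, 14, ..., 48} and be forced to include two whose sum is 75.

A set avoiding the sum 75 can contain at most one of each pair {x, 75−x}, plus the 14 elements whose complement lies outside the range.
The integers 13, …, 37 (25 of them) are such a set: any two sum to at least 13+14 = 27 and at most 36+37 = 73 < 75.
Any 26th integer completes one of the 11 pairs, so 26 choices force a sum of 75.

26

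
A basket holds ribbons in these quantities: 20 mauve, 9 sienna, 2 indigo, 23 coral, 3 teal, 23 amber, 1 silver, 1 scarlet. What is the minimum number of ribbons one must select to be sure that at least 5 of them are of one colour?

24

An adversary could hand out at most 4 ribbons per colour (4 colours run out sooner): 4 + 4 + 2 + 4 + 3 + 4 + 1 + 1 = 23 ribbons and still no colour has 5.
By pigeonhole, one more ribbon lands in a colour already at 4, so 24 draws are enough and 23 are not.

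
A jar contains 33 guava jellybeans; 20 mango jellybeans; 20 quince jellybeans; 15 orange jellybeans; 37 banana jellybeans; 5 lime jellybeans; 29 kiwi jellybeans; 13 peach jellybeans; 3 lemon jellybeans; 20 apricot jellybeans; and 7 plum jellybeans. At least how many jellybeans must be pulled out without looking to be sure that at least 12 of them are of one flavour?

104

The 11 flavours are the holes; the jellybeans drawn are the pigeons.
To avoid 12 of any one flavour, the worst case takes at most 11 of each flavour, or every jellybean of a flavour that has fewer than 11.
That gives 11 + 11 + 11 + 11 + 11 + 5 + 11 + 11 + 3 + 11 + 7 = 103 jellybeans with no flavour reaching 12.
The next jellybean forces some flavour to 12, so 103 + 1 = 104.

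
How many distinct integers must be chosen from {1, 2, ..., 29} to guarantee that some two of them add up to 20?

A set avoiding the sum 20 can contain at most one of each pair {x, 20−x}, plus the 11 elements whose complement lies outside the range or equal to its own complement.
The integers 10, …, 29 (20 of them) are such a set: any two sum to at least 10+11 = 21 > 20.
Pigeonhole: any 21st integer completes one of the 9 pairs, so 21 choices force a sum of 20.

21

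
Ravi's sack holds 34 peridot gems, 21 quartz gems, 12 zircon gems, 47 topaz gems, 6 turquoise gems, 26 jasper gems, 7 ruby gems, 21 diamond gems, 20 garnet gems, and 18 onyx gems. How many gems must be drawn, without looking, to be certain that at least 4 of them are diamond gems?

195

In the worst case for collecting diamond gems, every non-diamond gem comes out first.
There are 34 + 21 + 12 + 47 + 6 + 26 + 7 + 20 + 18 = 191 non-diamond gems altogether.
After those, each further gem must be diamond, so 191 + 4 = 195 draws guarantee 4 diamond gems.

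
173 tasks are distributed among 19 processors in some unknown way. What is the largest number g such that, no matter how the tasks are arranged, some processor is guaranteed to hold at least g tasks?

10

Pigeonhole: the 19 processors are the holes and the 173 tasks are the pigeons.
If every processor held at most 9 tasks, the total would be at most 19 × 9 = 171, which is less than 173.
So some processor holds at least ⌈173/19⌉ = 10 tasks.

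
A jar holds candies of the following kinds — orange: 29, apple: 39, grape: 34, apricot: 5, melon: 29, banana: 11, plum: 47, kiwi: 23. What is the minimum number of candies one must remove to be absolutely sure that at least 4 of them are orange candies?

192

In the worst case for collecting orange candies, every non-orange candy comes out first.
There are 39 + 34 + 5 + 29 + 11 + 47 + 23 = 188 non-orange candies altogether.
After those, each further candy must be orange, so 188 + 4 = 192 draws guarantee 4 orange candies.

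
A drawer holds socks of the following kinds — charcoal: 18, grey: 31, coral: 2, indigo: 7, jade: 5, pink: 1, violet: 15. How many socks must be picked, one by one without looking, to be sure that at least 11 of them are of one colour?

Put each drawn sock into a box by colour. The largest draw with every box below 11 takes min(count, 10) from each colour; colours with fewer than 10 contribute all they have.
Σ min(cᵢ, 10) = 10 + 10 + 2 + 7 + 5 + 1 + 10 = 45.
Draw number 45 + 1 = 46 must push one box to 11.

46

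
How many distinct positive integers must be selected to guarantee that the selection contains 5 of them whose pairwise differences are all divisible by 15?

61

Integers whose pairwise differences are multiples of 15 are exactly those sharing a remainder mod 15. By the pigeonhole principle, the 15 residue classes mod 15 are the pigeonholes.
With 60 integers one could put 4 in each residue class and have no class reach 5.
The 61st integer pushes some class to 5, so 15·4 + 1 = 61.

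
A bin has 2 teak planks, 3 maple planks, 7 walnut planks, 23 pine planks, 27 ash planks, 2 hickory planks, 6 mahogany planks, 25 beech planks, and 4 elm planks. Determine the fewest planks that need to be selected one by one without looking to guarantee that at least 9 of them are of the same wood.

By pigeonhole, put each drawn plank into a box by wood. The largest draw with every box below 9 takes min(count, 8) from each wood; woods with fewer than 8 contribute all they have.
Σ min(cᵢ, 8) = 2 + 3 + 7 + 8 + 8 + 2 + 6 + 8 + 4 = 48.
Draw number 48 + 1 = 49 must push one box to 9.

49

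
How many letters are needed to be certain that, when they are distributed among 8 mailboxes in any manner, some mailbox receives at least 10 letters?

With 72 letters one could put exactly 9 in each of the 8 mailboxes, and no mailbox would reach 10.
Pigeonhole: one more letter must land in a mailbox that already has 9, giving it 10.
So 8 × 9 + 1 = 73 letters are required.

73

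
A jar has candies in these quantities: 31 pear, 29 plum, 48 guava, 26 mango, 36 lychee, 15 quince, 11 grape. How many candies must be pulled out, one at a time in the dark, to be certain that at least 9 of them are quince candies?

In the worst case for collecting quince candies, every non-quince candy comes out first.
There are 31 + 29 + 48 + 26 + 36 + 11 = 181 non-quince candies altogether.
After those, each further candy must be quince, so 181 + 9 = 190 draws guarantee 9 quince candies.

190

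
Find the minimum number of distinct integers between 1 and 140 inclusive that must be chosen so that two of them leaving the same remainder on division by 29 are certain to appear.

By pigeonhole, the 29 residue classes mod 29 are the pigeonholes.
With 29 integers one could put 1 in each residue class and have no class reach 2.
The 30th integer pushes some class to 2, so 29·1 + 1 = 30.

30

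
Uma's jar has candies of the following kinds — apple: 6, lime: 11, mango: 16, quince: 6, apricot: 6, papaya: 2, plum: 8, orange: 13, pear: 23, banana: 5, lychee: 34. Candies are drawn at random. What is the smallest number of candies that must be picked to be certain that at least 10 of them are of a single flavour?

79

The 11 flavours are the holes; the candies drawn are the pigeons.
To avoid 10 of any one flavour, the worst case takes at most 9 of each flavour, or every candy of a flavour that has fewer than 9.
That gives 6 + 9 + 9 + 6 + 6 + 2 + 8 + 9 + 9 + 5 + 9 = 78 candies with no flavour reaching 10.
The next candy forces some flavour to 10, so 78 + 1 = 79.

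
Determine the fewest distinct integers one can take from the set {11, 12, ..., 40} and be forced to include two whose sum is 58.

20

A set avoiding the sum 58 can contain at most one of each pair {x, 58−x}, plus the 8 elements whose complement lies outside the range or equal to its own complement.
The integers 11, …, 29 (19 of them) are such a set: any two sum to at least 11+12 = 23 and at most 28+29 = 57 < 58.
Any 20th integer completes one of the 11 pairs, so 20 choices force a sum of 58.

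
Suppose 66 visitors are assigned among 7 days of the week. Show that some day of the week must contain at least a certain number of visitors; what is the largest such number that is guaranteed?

10

By the pigeonhole principle, the 7 days of the week are the holes and the 66 visitors are the pigeons.
If every day of the week held at most 9 visitors, the total would be at most 7 × 9 = 63, which is less than 66.
So some day of the week holds at least ⌈66/7⌉ = 10 visitors.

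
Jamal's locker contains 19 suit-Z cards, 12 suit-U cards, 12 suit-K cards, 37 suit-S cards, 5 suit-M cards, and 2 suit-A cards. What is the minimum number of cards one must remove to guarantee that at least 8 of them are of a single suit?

36

By pigeonhole, put each drawn card into a box by suit. The largest draw with every box below 8 takes min(count, 7) from each suit; suits with fewer than 7 contribute all they have.
Σ min(cᵢ, 7) = 7 + 7 + 7 + 7 + 5 + 2 = 35.
Draw number 35 + 1 = 36 must push one box to 8.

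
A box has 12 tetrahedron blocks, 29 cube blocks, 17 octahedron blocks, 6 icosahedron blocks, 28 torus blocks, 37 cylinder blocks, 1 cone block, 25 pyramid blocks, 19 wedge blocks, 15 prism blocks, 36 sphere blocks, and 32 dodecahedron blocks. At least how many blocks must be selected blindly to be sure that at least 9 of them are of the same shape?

88

Pigeonhole: put each drawn block into a box by shape. The largest draw with every box below 9 takes min(count, 8) from each shape; shapes with fewer than 8 contribute all they have.
Σ min(cᵢ, 8) = 8 + 8 + 8 + 6 + 8 + 8 + 1 + 8 + 8 + 8 + 8 + 8 = 87.
Draw number 87 + 1 = 88 must push one box to 9.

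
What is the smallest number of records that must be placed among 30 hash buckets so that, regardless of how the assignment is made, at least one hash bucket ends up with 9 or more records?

241

With 240 records one could put exactly 8 in each of the 30 hash buckets, and no hash bucket would reach 9.
By the pigeonhole principle, one more record must land in a hash bucket that already has 8, giving it 9.
So 30 × 8 + 1 = 241 records are required.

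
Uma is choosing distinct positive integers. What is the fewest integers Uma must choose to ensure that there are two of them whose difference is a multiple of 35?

36

Integers whose pairwise differences are multiples of 35 are exactly those sharing a remainder mod 35. By the pigeonhole principle, the 35 residue classes mod 35 are the pigeonholes.
With 35 integers one could put 1 in each residue class and have no class reach 2.
The 36th integer pushes some class to 2, so 35·1 + 1 = 36.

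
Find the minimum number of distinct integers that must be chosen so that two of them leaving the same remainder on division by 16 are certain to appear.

17

By the pigeonhole principle, the 16 residue classes mod 16 are the pigeonholes.
With 16 integers one could put 1 in each residue class and have no class reach 2.
The 17th integer pushes some class to 2, so 16·1 + 1 = 17.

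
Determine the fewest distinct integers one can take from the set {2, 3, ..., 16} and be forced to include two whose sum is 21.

10

A set avoiding the sum 21 can contain at most one of each pair {x, 21−x}, plus the 3 elements whose complement lies outside the range.
The integers 2, …, 10 (9 of them) are such a set: any two sum to at least 2+3 = 5 and at most 9+10 = 19 < 21.
By pigeonhole, any 10th integer completes one of the 6 pairs, so 10 choices force a sum of 21.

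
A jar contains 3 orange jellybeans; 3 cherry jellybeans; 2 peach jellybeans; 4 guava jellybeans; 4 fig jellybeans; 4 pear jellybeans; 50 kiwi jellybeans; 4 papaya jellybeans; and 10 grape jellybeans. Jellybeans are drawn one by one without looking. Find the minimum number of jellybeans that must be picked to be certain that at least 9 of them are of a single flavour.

Put each drawn jellybean into a box by flavour. The largest draw with every box below 9 takes min(count, 8) from each flavour; flavours with fewer than 8 contribute all they have.
Σ min(cᵢ, 8) = 3 + 3 + 2 + 4 + 4 + 4 + 8 + 4 + 8 = 40.
Draw number 40 + 1 = 41 must push one box to 9.

41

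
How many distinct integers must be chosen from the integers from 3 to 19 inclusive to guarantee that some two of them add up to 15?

13

Group the elements by complementary pair {x, 15−x}: {3,12}, {4,11}, {5,10}, …, giving 5 two-element pairs and 7 integers whose partner 15−x falls outside [3,19].
By the pigeonhole principle, treating each of those 12 groups as a pigeonhole, one can pick one integer per group — 12 integers — with no two summing to 15.
The 13th integer lands in an occupied pair, forcing a sum of 15.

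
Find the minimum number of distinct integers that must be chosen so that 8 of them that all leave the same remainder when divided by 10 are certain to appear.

71

By pigeonhole, the 10 residue classes mod 10 are the pigeonholes.
With 70 integers one could put 7 in each residue class and have no class reach 8.
The 71st integer pushes some class to 8, so 10·7 + 1 = 71.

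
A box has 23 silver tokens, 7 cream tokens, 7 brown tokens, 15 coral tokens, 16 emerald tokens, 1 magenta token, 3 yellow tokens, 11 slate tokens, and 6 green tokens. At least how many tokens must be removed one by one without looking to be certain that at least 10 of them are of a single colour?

By the pigeonhole principle, put each drawn token into a box by colour. The largest draw with every box below 10 takes min(count, 9) from each colour; colours with fewer than 9 contribute all they have.
Σ min(cᵢ, 9) = 9 + 7 + 7 + 9 + 9 + 1 + 3 + 9 + 6 = 60.
Draw number 60 + 1 = 61 must push one box to 10.

61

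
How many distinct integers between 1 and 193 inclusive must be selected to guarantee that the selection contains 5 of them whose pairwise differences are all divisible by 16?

65

Integers whose pairwise differences are multiples of 16 are exactly those sharing a remainder mod 16. Pigeonhole: the 16 residue classes mod 16 are the pigeonholes.
With 64 integers one could put 4 in each residue class and have no class reach 5.
The 65th integer pushes some class to 5, so 16·4 + 1 = 65.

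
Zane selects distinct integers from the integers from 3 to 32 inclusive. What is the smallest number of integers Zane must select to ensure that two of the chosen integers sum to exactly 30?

19

A set avoiding the sum 30 can contain at most one of each pair {x, 30−x}, plus the 6 elements whose complement lies outside the range or equal to its own complement.
The integers 15, …, 32 (18 of them) are such a set: any two sum to at least 15+16 = 31 > 30.
Pigeonhole: any 19th integer completes one of the 12 pairs, so 19 choices force a sum of 30.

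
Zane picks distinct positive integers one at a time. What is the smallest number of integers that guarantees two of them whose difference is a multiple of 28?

29

Integers whose pairwise differences are multiples of 28 are exactly those sharing a remainder mod 28. The 28 residue classes mod 28 are the pigeonholes.
With 28 integers one could put 1 in each residue class and have no class reach 2.
The 29th integer pushes some class to 2, so 28·1 + 1 = 29.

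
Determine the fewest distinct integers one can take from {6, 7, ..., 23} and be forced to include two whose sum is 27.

Group the elements by complementary pair {x, 27−x}: {6,21}, {7,20}, {8,19}, …, giving 8 two-element pairs and 2 integers whose partner 27−x falls outside [6,23].
By pigeonhole, treating each of those 10 groups as a pigeonhole, one can pick one integer per group — 10 integers — with no two summing to 27.
The 11th integer lands in an occupied pair, forcing a sum of 27.

11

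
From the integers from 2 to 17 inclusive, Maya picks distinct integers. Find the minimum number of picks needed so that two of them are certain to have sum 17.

Two chosen integers sum to 17 exactly when both halves of some pair {x, 17−x} with 2 ≤ x ≤ 17−x ≤ 15 are chosen — 7 such pairs.
The remaining 2 elements (those with no distinct partner in range) can never complete a 17-sum, so the worst case takes all of them and one from each pair: 2 + 7 = 9.
The 10th integer has to be the second member of some pair, so 9 + 1 = 10.

10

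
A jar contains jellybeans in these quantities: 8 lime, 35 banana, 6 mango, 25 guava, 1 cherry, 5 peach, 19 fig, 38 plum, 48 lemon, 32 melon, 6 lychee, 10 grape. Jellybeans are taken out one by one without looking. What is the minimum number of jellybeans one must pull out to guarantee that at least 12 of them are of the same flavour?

103

By the pigeonhole principle, the 12 flavours are the holes; the jellybeans drawn are the pigeons.
To avoid 12 of any one flavour, the worst case takes at most 11 of each flavour, or every jellybean of a flavour that has fewer than 11.
That gives 8 + 11 + 6 + 11 + 1 + 5 + 11 + 11 + 11 + 11 + 6 + 10 = 102 jellybeans with no flavour reaching 12.
The next jellybean forces some flavour to 12, so 102 + 1 = 103.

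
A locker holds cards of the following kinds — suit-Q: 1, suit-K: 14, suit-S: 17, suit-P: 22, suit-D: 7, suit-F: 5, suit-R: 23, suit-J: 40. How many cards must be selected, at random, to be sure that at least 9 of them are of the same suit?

54

Put each drawn card into a box by suit. The largest draw with every box below 9 takes min(count, 8) from each suit; suits with fewer than 8 contribute all they have.
Σ min(cᵢ, 8) = 1 + 8 + 8 + 8 + 7 + 5 + 8 + 8 = 53.
Draw number 53 + 1 = 54 must push one box to 9.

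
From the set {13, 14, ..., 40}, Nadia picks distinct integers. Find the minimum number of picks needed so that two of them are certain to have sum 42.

A set avoiding the sum 42 can contain at most one of each pair {x, 42−x}, plus the 12 elements whose complement lies outside the range or equal to its own complement.
The integers 21, …, 40 (20 of them) are such a set: any two sum to at least 21+22 = 43 > 42.
Pigeonhole: any 21st integer completes one of the 8 pairs, so 21 choices force a sum of 42.

21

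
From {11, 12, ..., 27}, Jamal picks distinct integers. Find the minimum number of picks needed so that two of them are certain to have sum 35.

Group the elements by complementary pair {x, 35−x}: {11,24}, {12,23}, {13,22}, …, giving 7 two-element pairs and 3 integers whose partner 35−x falls outside [11,27].
Treating each of those 10 groups as a pigeonhole, one can pick one integer per group — 10 integers — with no two summing to 35.
The 11th integer lands in an occupied pair, forcing a sum of 35.

11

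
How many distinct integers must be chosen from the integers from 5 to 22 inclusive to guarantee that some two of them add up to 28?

11

A set avoiding the sum 28 can contain at most one of each pair {x, 28−x}, plus the 2 elements whose complement lies outside the range or equal to its own complement.
The integers 5, …, 14 (10 of them) are such a set: any two sum to at least 5+6 = 11 and at most 13+14 = 27 < 28.
By pigeonhole, any 11th integer completes one of the 8 pairs, so 11 choices force a sum of 28.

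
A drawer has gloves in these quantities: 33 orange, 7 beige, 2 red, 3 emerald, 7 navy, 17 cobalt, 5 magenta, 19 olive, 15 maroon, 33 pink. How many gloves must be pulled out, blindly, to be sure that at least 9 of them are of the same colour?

65

An adversary could hand out at most 8 gloves per colour (5 colours run out sooner): 8 + 7 + 2 + 3 + 7 + 8 + 5 + 8 + 8 + 8 = 64 gloves and still no colour has 9.
Pigeonhole: one more glove lands in a colour already at 8, so 65 draws are enough and 64 are not.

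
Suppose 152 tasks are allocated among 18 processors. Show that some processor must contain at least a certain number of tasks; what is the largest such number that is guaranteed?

By the pigeonhole principle, the 18 processors are the holes and the 152 tasks are the pigeons.
If every processor held at most 8 tasks, the total would be at most 18 × 8 = 144, which is less than 152.
So some processor holds at least ⌈152/18⌉ = 9 tasks.

9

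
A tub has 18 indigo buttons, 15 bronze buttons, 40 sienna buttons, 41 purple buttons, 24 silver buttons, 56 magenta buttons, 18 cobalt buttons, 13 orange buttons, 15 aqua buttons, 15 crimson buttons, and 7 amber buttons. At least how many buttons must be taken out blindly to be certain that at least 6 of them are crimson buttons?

In the worst case for collecting crimson buttons, every non-crimson button comes out first.
There are 18 + 15 + 40 + 41 + 24 + 56 + 18 + 13 + 15 + 7 = 247 non-crimson buttons altogether.
After those, each further button must be crimson, so 247 + 6 = 253 draws guarantee 6 crimson buttons.

253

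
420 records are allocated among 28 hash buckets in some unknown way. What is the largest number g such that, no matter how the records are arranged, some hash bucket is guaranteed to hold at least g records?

By the pigeonhole principle, the 28 hash buckets are the holes and the 420 records are the pigeons.
If every hash bucket held at most 14 records, the total would be at most 28 × 14 = 392, which is less than 420.
So some hash bucket holds at least ⌈420/28⌉ = 15 records.

15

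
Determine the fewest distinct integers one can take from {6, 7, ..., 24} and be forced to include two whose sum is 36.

Two chosen integers sum to 36 exactly when both halves of some pair {x, 36−x} with 12 ≤ x ≤ 36−x ≤ 24 are chosen — 6 such pairs.
The remaining 7 elements (those with no distinct partner in range) can never complete a 36-sum, so the worst case takes all of them and one from each pair: 7 + 6 = 13.
Pigeonhole: the 14th integer has to be the second member of some pair, so 13 + 1 = 14.

14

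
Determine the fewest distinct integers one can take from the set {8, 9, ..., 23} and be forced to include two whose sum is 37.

12

A set avoiding the sum 37 can contain at most one of each pair {x, 37−x}, plus the 6 elements whose complement lies outside the range.
The integers 8, …, 18 (11 of them) are such a set: any two sum to at least 8+9 = 17 and at most 17+18 = 35 < 37.
Any 12th integer completes one of the 5 pairs, so 12 choices force a sum of 37.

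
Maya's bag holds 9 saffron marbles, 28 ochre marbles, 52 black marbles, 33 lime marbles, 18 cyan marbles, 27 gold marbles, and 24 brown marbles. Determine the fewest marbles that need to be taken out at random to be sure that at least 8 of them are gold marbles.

172

In the worst case for collecting gold marbles, every non-gold marble comes out first.
There are 9 + 28 + 52 + 33 + 18 + 24 = 164 non-gold marbles altogether.
After those, each further marble must be gold, so 164 + 8 = 172 draws guarantee 8 gold marbles.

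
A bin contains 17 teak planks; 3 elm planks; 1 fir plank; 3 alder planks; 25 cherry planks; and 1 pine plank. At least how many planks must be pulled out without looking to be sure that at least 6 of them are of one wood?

By pigeonhole, the 6 woods are the holes; the planks drawn are the pigeons.
To avoid 6 of any one wood, the worst case takes at most 5 of each wood, or every plank of a wood that has fewer than 5.
That gives 5 + 3 + 1 + 3 + 5 + 1 = 18 planks with no wood reaching 6.
The next plank forces some wood to 6, so 18 + 1 = 19.

19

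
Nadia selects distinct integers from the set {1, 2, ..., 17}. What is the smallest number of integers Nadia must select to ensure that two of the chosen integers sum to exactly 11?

13

Two chosen integers sum to 11 exactly when both halves of some pair {x, 11−x} with 1 ≤ x ≤ 11−x ≤ 10 are chosen — 5 such pairs.
The remaining 7 elements (those with no distinct partner in range) can never complete a 11-sum, so the worst case takes all of them and one from each pair: 7 + 5 = 12.
By the pigeonhole principle, the 13th integer has to be the second member of some pair, so 12 + 1 = 13.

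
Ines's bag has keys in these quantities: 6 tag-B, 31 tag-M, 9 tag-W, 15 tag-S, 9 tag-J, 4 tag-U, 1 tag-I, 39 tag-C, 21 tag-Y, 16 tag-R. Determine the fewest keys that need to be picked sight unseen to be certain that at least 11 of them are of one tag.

An adversary could hand out at most 10 keys per tag (5 tags run out sooner): 6 + 10 + 9 + 10 + 9 + 4 + 1 + 10 + 10 + 10 = 79 keys and still no tag has 11.
One more key lands in a tag already at 10, so 80 draws are enough and 79 are not.

80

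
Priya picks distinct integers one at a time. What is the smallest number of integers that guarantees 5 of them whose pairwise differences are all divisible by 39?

Integers whose pairwise differences are multiples of 39 are exactly those sharing a remainder mod 39. Pigeonhole: the 39 residue classes mod 39 are the pigeonholes.
With 156 integers one could put 4 in each residue class and have no class reach 5.
The 157th integer pushes some class to 5, so 39·4 + 1 = 157.

157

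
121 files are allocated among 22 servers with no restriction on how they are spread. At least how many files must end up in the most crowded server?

The 22 servers are the holes and the 121 files are the pigeons.
If every server held at most 5 files, the total would be at most 22 × 5 = 110, which is less than 121.
So some server holds at least ⌈121/22⌉ = 6 files.

6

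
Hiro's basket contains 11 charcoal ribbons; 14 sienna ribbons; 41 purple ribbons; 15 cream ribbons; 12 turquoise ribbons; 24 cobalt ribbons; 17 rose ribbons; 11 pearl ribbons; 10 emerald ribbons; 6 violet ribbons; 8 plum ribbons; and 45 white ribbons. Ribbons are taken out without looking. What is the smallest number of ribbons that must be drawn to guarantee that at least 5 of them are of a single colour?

49

By the pigeonhole principle, the 12 colours are the holes; the ribbons drawn are the pigeons.
To avoid 5 of any one colour, the worst case takes at most 4 of each colour.
That gives 4 + 4 + 4 + 4 + 4 + 4 + 4 + 4 + 4 + 4 + 4 + 4 = 48 ribbons with no colour reaching 5.
The next ribbon forces some colour to 5, so 48 + 1 = 49.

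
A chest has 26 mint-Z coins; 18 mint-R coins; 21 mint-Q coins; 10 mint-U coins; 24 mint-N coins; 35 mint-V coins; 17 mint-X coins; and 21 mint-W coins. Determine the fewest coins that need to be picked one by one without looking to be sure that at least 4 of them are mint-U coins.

166

In the worst case for collecting mint-U coins, every non-mint-U coin comes out first.
There are 26 + 18 + 21 + 24 + 35 + 17 + 21 = 162 non-mint-U coins altogether.
After those, each further coin must be mint-U, so 162 + 4 = 166 draws guarantee 4 mint-U coins.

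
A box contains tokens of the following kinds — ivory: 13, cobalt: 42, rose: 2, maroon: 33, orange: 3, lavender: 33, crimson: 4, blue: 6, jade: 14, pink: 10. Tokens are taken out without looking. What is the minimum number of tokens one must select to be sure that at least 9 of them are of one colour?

By the pigeonhole principle, put each drawn token into a box by colour. The largest draw with every box below 9 takes min(count, 8) from each colour; colours with fewer than 8 contribute all they have.
Σ min(cᵢ, 8) = 8 + 8 + 2 + 8 + 3 + 8 + 4 + 6 + 8 + 8 = 63.
Draw number 63 + 1 = 64 must push one box to 9.

64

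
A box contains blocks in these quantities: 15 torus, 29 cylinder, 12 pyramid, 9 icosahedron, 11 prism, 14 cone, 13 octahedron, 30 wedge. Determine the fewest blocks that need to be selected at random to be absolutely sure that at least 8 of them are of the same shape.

Pigeonhole: put each drawn block into a box by shape. The largest draw with every box below 8 takes min(count, 7) from each shape.
Σ min(cᵢ, 7) = 7 + 7 + 7 + 7 + 7 + 7 + 7 + 7 = 56.
Draw number 56 + 1 = 57 must push one box to 8.

57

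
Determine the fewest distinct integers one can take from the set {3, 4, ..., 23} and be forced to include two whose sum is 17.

Group the elements by complementary pair {x, 17−x}: {3,14}, {4,13}, {5,12}, …, giving 6 two-element pairs and 9 integers whose partner 17−x falls outside [3,23].
Treating each of those 15 groups as a pigeonhole, one can pick one integer per group — 15 integers — with no two summing to 17.
The 16th integer lands in an occupied pair, forcing a sum of 17.

16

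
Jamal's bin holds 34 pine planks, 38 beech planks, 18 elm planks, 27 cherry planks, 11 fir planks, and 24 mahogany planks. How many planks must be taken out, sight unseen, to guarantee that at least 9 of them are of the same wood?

Pigeonhole: put each drawn plank into a box by wood. The largest draw with every box below 9 takes min(count, 8) from each wood.
Σ min(cᵢ, 8) = 8 + 8 + 8 + 8 + 8 + 8 = 48.
Draw number 48 + 1 = 49 must push one box to 9.

49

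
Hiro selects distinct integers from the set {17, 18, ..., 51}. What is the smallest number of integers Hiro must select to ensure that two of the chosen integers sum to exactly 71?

A set avoiding the sum 71 can contain at most one of each pair {x, 71−x}, plus the 3 elements whose complement lies outside the range.
The integers 17, …, 35 (19 of them) are such a set: any two sum to at least 17+18 = 35 and at most 34+35 = 69 < 71.
By pigeonhole, any 20th integer completes one of the 16 pairs, so 20 choices force a sum of 71.

20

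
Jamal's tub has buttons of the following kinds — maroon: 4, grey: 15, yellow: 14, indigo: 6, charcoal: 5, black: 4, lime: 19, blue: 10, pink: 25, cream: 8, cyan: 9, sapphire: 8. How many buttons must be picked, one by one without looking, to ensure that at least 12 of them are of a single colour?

99

An adversary could hand out at most 11 buttons per colour (8 colours run out sooner): 4 + 11 + 11 + 6 + 5 + 4 + 11 + 10 + 11 + 8 + 9 + 8 = 98 buttons and still no colour has 12.
By the pigeonhole principle, one more button lands in a colour already at 11, so 99 draws are enough and 98 are not.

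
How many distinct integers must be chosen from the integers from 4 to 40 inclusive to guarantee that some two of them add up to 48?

A set avoiding the sum 48 can contain at most one of each pair {x, 48−x}, plus the 5 elements whose complement lies outside the range or equal to its own complement.
The integers 4, …, 24 (21 of them) are such a set: any two sum to at least 4+5 = 9 and at most 23+24 = 47 < 48.
Any 22nd integer completes one of the 16 pairs, so 22 choices force a sum of 48.

22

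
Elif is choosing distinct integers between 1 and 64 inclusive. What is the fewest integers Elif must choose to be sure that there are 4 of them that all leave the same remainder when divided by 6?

By pigeonhole, the 6 residue classes mod 6 are the pigeonholes.
With 18 integers one could put 3 in each residue class and have no class reach 4.
The 19th integer pushes some class to 4, so 6·3 + 1 = 19.

19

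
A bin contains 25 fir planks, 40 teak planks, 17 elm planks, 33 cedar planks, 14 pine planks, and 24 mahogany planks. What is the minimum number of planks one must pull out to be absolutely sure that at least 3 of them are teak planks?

116

In the worst case for collecting teak planks, every non-teak plank comes out first.
There are 25 + 17 + 33 + 14 + 24 = 113 non-teak planks altogether.
After those, each further plank must be teak, so 113 + 3 = 116 draws guarantee 3 teak planks.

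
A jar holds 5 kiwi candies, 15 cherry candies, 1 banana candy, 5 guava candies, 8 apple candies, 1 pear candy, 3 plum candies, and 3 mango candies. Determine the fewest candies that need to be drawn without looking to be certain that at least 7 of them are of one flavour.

31

The 8 flavours are the holes; the candies drawn are the pigeons.
To avoid 7 of any one flavour, the worst case takes at most 6 of each flavour, or every candy of a flavour that has fewer than 6.
That gives 5 + 6 + 1 + 5 + 6 + 1 + 3 + 3 = 30 candies with no flavour reaching 7.
The next candy forces some flavour to 7, so 30 + 1 = 31.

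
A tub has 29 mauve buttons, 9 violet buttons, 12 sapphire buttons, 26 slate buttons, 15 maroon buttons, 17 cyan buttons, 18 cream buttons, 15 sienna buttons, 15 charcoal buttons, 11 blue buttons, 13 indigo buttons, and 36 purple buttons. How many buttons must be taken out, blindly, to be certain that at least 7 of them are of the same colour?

An adversary could hand out at most 6 buttons per colour: 6 + 6 + 6 + 6 + 6 + 6 + 6 + 6 + 6 + 6 + 6 + 6 = 72 buttons and still no colour has 7.
One more button lands in a colour already at 6, so 73 draws are enough and 72 are not.

73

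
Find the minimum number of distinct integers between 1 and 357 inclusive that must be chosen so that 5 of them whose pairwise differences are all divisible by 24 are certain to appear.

97

Integers whose pairwise differences are multiples of 24 are exactly those sharing a remainder mod 24. The 24 residue classes mod 24 are the pigeonholes.
With 96 integers one could put 4 in each residue class and have no class reach 5.
The 97th integer pushes some class to 5, so 24·4 + 1 = 97.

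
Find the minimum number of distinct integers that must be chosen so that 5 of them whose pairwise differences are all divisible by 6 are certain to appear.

25

Integers whose pairwise differences are multiples of 6 are exactly those sharing a remainder mod 6. By pigeonhole, the 6 residue classes mod 6 are the pigeonholes.
With 24 integers one could put 4 in each residue class and have no class reach 5.
The 25th integer pushes some class to 5, so 6·4 + 1 = 25.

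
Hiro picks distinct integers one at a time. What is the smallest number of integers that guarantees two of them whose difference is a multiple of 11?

12

Integers whose pairwise differences are multiples of 11 are exactly those sharing a remainder mod 11. Pigeonhole: the 11 residue classes mod 11 are the pigeonholes.
With 11 integers one could put 1 in each residue class and have no class reach 2.
The 12th integer pushes some class to 2, so 11·1 + 1 = 12.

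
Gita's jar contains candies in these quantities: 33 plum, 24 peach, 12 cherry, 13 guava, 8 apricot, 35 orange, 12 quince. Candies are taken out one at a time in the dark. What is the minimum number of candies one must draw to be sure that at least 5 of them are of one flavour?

29

Put each drawn candy into a box by flavour. The largest draw with every box below 5 takes min(count, 4) from each flavour.
Σ min(cᵢ, 4) = 4 + 4 + 4 + 4 + 4 + 4 + 4 = 28.
Draw number 28 + 1 = 29 must push one box to 5.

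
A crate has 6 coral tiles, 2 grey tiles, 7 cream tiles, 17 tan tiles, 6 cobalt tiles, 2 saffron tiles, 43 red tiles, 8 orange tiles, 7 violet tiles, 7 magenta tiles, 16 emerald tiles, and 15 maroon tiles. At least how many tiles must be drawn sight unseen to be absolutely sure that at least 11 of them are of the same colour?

An adversary could hand out at most 10 tiles per colour (8 colours run out sooner): 6 + 2 + 7 + 10 + 6 + 2 + 10 + 8 + 7 + 7 + 10 + 10 = 85 tiles and still no colour has 11.
One more tile lands in a colour already at 10, so 86 draws are enough and 85 are not.

86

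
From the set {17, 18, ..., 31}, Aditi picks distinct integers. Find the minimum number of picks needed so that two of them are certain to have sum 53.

A set avoiding the sum 53 can contain at most one of each pair {x, 53−x}, plus the 5 elements whose complement lies outside the range.
The integers 17, …, 26 (10 of them) are such a set: any two sum to at least 17+18 = 35 and at most 25+26 = 51 < 53.
By the pigeonhole principle, any 11th integer completes one of the 5 pairs, so 11 choices force a sum of 53.

11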